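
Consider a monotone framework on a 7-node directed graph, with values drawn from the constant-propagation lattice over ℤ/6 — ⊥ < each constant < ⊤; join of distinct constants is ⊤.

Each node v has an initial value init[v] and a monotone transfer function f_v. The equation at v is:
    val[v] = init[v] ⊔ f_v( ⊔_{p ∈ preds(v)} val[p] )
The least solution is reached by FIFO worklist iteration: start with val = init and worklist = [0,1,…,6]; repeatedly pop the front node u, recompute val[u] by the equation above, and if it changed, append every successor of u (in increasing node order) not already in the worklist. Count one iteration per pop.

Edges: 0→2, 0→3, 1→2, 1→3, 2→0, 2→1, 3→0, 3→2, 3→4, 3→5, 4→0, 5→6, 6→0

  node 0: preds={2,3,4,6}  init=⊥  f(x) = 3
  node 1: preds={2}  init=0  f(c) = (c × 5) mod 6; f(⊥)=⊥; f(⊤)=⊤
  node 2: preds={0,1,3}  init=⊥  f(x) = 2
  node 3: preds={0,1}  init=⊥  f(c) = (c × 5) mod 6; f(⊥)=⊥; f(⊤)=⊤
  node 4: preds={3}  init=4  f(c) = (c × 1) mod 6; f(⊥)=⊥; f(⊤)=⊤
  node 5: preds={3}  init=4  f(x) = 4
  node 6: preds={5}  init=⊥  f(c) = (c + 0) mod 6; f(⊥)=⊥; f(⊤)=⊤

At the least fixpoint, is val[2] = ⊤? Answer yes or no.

Trace (11 dequeues):
  [1] u=0 | in 4 | out 3 | prev ⊥ | push {}
  [2] u=1 | in ⊥ | out 0 | ==
  [3] u=2 | in ⊤ | out 2 | prev ⊥ | push {0,1}
  [4] u=3 | in ⊤ | out ⊤ | prev ⊥ | push {2}
  [5] u=4 | in ⊤ | out ⊤ | prev 4 | push {}
  [6] u=5 | in ⊤ | out 4 | ==
  [7] u=6 | in 4 | out 4 | prev ⊥ | push {}
  [8] u=0 | in ⊤ | out 3 | ==
  [9] u=1 | in 2 | out ⊤ | prev 0 | push {3}
  [10] u=2 | in ⊤ | out 2 | ==
  [11] u=3 | in ⊤ | out ⊤ | ==

Converged values:
  [0] 3
  [1] ⊤
  [2] 2
  [3] ⊤
  [4] ⊤
  [5] 4
  [6] 4

no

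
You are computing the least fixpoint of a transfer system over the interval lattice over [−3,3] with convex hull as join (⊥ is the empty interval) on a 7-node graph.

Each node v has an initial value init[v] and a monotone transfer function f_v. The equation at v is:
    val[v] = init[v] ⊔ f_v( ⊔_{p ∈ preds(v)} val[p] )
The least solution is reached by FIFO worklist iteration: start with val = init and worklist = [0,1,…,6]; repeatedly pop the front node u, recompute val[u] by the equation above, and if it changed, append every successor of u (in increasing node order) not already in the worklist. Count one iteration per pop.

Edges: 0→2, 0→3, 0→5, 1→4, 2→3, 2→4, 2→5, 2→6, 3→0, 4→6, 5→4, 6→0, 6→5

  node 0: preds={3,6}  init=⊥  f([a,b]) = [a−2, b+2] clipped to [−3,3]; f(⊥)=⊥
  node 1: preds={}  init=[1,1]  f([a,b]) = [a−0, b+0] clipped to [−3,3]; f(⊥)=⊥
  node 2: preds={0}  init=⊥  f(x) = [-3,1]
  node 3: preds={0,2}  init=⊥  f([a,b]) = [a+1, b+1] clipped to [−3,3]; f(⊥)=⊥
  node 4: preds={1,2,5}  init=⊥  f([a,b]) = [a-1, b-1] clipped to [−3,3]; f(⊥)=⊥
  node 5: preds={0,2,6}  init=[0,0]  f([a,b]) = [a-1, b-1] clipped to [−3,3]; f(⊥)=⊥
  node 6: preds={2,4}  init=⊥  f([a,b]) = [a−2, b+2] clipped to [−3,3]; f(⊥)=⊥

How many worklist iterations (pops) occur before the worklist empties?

Trace (15 dequeues):
  [1] u=0 | in ⊥ | out ⊥ | ==
  [2] u=1 | in ⊥ | out [1,1] | ==
  [3] u=2 | in ⊥ | out [-3,1] | prev ⊥ | push {}
  [4] u=3 | in [-3,1] | out [-2,2] | prev ⊥ | push {0}
  [5] u=4 | in [-3,1] | out [-3,0] | prev ⊥ | push {}
  [6] u=5 | in [-3,1] | out [-3,0] | prev [0,0] | push {4}
  [7] u=6 | in [-3,1] | out [-3,3] | prev ⊥ | push {5}
  [8] u=0 | in [-3,3] | out [-3,3] | prev ⊥ | push {2,3}
  [9] u=4 | in [-3,1] | out [-3,0] | ==
  [10] u=5 | in [-3,3] | out [-3,2] | prev [-3,0] | push {4}
  [11] u=2 | in [-3,3] | out [-3,1] | ==
  [12] u=3 | in [-3,3] | out [-2,3] | prev [-2,2] | push {0}
  [13] u=4 | in [-3,2] | out [-3,1] | prev [-3,0] | push {6}
  [14] u=0 | in [-3,3] | out [-3,3] | ==
  [15] u=6 | in [-3,1] | out [-3,3] | ==

Converged values:
  [0] [-3,3]
  [1] [1,1]
  [2] [-3,1]
  [3] [-2,3]
  [4] [-3,1]
  [5] [-3,2]
  [6] [-3,3]

15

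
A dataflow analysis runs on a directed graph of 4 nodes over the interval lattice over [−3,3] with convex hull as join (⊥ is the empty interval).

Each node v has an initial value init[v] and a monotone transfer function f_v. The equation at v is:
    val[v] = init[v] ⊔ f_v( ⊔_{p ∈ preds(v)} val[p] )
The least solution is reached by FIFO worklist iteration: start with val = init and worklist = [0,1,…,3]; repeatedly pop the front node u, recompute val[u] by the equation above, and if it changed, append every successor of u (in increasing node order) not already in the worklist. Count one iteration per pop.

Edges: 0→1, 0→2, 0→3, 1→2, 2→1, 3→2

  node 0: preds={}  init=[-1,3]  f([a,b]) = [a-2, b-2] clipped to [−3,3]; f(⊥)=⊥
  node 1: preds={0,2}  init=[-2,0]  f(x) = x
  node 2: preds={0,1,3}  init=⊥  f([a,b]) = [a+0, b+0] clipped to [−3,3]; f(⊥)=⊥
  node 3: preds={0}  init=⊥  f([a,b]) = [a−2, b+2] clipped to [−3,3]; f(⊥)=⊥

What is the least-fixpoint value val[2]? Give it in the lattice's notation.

Iteration log — 8 steps:
  step 1. node 0  ⊔preds=⊥  new=[-1,3]  stable
  step 2. node 1  ⊔preds=[-1,3]  new=[-2,3]  old=[-2,0]  +wl: 
  step 3. node 2  ⊔preds=[-2,3]  new=[-2,3]  old=⊥  +wl: 1
  step 4. node 3  ⊔preds=[-1,3]  new=[-3,3]  old=⊥  +wl: 2
  step 5. node 1  ⊔preds=[-2,3]  new=[-2,3]  stable
  step 6. node 2  ⊔preds=[-3,3]  new=[-3,3]  old=[-2,3]  +wl: 1
  step 7. node 1  ⊔preds=[-3,3]  new=[-3,3]  old=[-2,3]  +wl: 2
  step 8. node 2  ⊔preds=[-3,3]  new=[-3,3]  stable

Least fixpoint reached:
  node 0: [-1,3]
  node 1: [-3,3]
  node 2: [-3,3]
  node 3: [-3,3]

[-3,3]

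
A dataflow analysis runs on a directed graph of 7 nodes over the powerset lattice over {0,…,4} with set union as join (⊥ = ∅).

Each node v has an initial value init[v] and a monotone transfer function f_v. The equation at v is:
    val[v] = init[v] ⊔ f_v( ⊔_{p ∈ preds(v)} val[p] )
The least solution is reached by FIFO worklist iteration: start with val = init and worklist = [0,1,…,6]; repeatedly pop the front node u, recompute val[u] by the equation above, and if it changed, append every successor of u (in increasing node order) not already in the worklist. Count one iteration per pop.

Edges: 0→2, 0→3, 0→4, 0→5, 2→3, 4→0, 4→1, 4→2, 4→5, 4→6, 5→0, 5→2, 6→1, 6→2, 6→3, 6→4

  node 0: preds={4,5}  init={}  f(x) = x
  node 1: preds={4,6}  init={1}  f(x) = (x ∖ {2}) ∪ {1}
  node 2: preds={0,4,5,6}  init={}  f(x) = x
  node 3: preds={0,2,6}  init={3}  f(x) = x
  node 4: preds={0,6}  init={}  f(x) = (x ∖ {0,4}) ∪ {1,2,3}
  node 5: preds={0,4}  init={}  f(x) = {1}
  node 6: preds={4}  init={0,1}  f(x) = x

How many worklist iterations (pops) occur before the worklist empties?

Iteration log — 13 steps:
  step 1. node 0  ⊔preds={}  new={}  stable
  step 2. node 1  ⊔preds={0,1}  new={0,1}  old={1}  +wl: 
  step 3. node 2  ⊔preds={0,1}  new={0,1}  old={}  +wl: 
  step 4. node 3  ⊔preds={0,1}  new={0,1,3}  old={3}  +wl: 
  step 5. node 4  ⊔preds={0,1}  new={1,2,3}  old={}  +wl: 0,1,2
  step 6. node 5  ⊔preds={1,2,3}  new={1}  old={}  +wl: 
  step 7. node 6  ⊔preds={1,2,3}  new={0,1,2,3}  old={0,1}  +wl: 3,4
  step 8. node 0  ⊔preds={1,2,3}  new={1,2,3}  old={}  +wl: 5
  step 9. node 1  ⊔preds={0,1,2,3}  new={0,1,3}  old={0,1}  +wl: 
  step 10. node 2  ⊔preds={0,1,2,3}  new={0,1,2,3}  old={0,1}  +wl: 
  step 11. node 3  ⊔preds={0,1,2,3}  new={0,1,2,3}  old={0,1,3}  +wl: 
  step 12. node 4  ⊔preds={0,1,2,3}  new={1,2,3}  stable
  step 13. node 5  ⊔preds={1,2,3}  new={1}  stable

Least fixpoint reached:
  node 0: {1,2,3}
  node 1: {0,1,3}
  node 2: {0,1,2,3}
  node 3: {0,1,2,3}
  node 4: {1,2,3}
  node 5: {1}
  node 6: {0,1,2,3}

13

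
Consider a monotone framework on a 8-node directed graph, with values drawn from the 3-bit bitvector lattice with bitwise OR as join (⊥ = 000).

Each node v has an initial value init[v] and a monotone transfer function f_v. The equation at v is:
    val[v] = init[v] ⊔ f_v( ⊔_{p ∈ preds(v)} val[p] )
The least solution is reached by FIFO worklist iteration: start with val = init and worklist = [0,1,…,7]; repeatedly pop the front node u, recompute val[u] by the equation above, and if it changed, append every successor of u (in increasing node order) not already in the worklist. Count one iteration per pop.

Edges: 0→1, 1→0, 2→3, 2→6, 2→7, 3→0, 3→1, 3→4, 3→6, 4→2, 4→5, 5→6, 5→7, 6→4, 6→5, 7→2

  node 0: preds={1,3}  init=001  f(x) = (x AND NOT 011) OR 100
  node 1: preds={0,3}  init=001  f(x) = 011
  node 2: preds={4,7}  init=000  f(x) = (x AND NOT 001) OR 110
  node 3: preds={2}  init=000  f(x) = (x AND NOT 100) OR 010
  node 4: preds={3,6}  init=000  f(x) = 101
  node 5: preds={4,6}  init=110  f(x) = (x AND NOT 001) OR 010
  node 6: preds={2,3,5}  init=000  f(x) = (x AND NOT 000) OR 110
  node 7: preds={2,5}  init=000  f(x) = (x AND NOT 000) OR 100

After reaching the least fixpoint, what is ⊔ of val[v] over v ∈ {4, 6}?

Iteration log — 13 steps:
  step 1. node 0  ⊔preds=001  new=101  old=001  +wl: 
  step 2. node 1  ⊔preds=101  new=011  old=001  +wl: 0
  step 3. node 2  ⊔preds=000  new=110  old=000  +wl: 
  step 4. node 3  ⊔preds=110  new=010  old=000  +wl: 1
  step 5. node 4  ⊔preds=010  new=101  old=000  +wl: 2
  step 6. node 5  ⊔preds=101  new=110  stable
  step 7. node 6  ⊔preds=110  new=110  old=000  +wl: 4,5
  step 8. node 7  ⊔preds=110  new=110  old=000  +wl: 
  step 9. node 0  ⊔preds=011  new=101  stable
  step 10. node 1  ⊔preds=111  new=011  stable
  step 11. node 2  ⊔preds=111  new=110  stable
  step 12. node 4  ⊔preds=110  new=101  stable
  step 13. node 5  ⊔preds=111  new=110  stable

Least fixpoint reached:
  node 0: 101
  node 1: 011
  node 2: 110
  node 3: 010
  node 4: 101
  node 5: 110
  node 6: 110
  node 7: 110

111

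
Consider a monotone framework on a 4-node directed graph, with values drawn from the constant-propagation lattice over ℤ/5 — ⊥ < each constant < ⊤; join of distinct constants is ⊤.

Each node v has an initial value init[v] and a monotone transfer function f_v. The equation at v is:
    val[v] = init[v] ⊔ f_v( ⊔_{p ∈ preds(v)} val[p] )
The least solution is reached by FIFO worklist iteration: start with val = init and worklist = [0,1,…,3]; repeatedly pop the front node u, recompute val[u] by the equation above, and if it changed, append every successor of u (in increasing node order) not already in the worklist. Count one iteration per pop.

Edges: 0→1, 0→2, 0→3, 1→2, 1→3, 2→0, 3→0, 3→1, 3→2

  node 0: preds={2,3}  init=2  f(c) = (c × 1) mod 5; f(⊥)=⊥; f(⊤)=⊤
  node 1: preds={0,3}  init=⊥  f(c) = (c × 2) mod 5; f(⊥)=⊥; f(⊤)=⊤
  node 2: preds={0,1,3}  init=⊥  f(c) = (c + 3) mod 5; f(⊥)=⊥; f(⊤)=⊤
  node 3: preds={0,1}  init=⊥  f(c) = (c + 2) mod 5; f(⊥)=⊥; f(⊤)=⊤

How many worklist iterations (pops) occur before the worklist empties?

Worklist (8 pops):
  #1 pop 0: in=⊥ → 2 (no change)
  #2 pop 1: in=2 → 4 (was ⊥); enqueue []
  #3 pop 2: in=⊤ → ⊤ (was ⊥); enqueue [0]
  #4 pop 3: in=⊤ → ⊤ (was ⊥); enqueue [1,2]
  #5 pop 0: in=⊤ → ⊤ (was 2); enqueue [3]
  #6 pop 1: in=⊤ → ⊤ (was 4); enqueue []
  #7 pop 2: in=⊤ → ⊤ (no change)
  #8 pop 3: in=⊤ → ⊤ (no change)

Fixpoint:
  val[0] = ⊤
  val[1] = ⊤
  val[2] = ⊤
  val[3] = ⊤

8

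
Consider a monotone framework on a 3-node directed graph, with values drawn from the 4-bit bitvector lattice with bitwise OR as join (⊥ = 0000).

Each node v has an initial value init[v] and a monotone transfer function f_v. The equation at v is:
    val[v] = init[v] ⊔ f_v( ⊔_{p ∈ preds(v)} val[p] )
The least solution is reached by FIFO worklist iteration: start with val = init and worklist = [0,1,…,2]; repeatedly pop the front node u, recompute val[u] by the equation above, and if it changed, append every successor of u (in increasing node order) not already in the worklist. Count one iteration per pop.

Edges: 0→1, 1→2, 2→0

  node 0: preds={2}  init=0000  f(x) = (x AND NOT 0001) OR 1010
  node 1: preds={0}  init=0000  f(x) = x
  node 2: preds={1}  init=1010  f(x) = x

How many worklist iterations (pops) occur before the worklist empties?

3

Worklist (3 pops):
  #1 pop 0: in=1010 → 1010 (was 0000); enqueue []
  #2 pop 1: in=1010 → 1010 (was 0000); enqueue []
  #3 pop 2: in=1010 → 1010 (no change)

Fixpoint:
  val[0] = 1010
  val[1] = 1010
  val[2] = 1010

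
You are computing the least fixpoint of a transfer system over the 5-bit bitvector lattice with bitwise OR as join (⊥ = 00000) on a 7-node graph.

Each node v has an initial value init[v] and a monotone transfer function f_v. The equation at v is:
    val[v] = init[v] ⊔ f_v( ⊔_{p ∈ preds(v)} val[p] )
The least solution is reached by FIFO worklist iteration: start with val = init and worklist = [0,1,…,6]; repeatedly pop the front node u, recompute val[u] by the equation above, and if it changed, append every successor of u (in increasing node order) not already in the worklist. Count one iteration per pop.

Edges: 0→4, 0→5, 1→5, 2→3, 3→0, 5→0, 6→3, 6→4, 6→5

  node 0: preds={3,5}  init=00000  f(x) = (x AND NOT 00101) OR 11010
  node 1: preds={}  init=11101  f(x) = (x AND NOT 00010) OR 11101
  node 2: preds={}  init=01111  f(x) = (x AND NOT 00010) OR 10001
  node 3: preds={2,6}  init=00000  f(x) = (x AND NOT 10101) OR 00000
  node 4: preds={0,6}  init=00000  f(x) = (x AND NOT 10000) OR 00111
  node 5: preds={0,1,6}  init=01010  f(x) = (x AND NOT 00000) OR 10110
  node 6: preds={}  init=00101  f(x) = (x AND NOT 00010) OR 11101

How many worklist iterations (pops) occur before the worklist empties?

Iteration log — 11 steps:
  step 1. node 0  ⊔preds=01010  new=11010  old=00000  +wl: 
  step 2. node 1  ⊔preds=00000  new=11101  stable
  step 3. node 2  ⊔preds=00000  new=11111  old=01111  +wl: 
  step 4. node 3  ⊔preds=11111  new=01010  old=00000  +wl: 0
  step 5. node 4  ⊔preds=11111  new=01111  old=00000  +wl: 
  step 6. node 5  ⊔preds=11111  new=11111  old=01010  +wl: 
  step 7. node 6  ⊔preds=00000  new=11101  old=00101  +wl: 3,4,5
  step 8. node 0  ⊔preds=11111  new=11010  stable
  step 9. node 3  ⊔preds=11111  new=01010  stable
  step 10. node 4  ⊔preds=11111  new=01111  stable
  step 11. node 5  ⊔preds=11111  new=11111  stable

Least fixpoint reached:
  node 0: 11010
  node 1: 11101
  node 2: 11111
  node 3: 01010
  node 4: 01111
  node 5: 11111
  node 6: 11101

11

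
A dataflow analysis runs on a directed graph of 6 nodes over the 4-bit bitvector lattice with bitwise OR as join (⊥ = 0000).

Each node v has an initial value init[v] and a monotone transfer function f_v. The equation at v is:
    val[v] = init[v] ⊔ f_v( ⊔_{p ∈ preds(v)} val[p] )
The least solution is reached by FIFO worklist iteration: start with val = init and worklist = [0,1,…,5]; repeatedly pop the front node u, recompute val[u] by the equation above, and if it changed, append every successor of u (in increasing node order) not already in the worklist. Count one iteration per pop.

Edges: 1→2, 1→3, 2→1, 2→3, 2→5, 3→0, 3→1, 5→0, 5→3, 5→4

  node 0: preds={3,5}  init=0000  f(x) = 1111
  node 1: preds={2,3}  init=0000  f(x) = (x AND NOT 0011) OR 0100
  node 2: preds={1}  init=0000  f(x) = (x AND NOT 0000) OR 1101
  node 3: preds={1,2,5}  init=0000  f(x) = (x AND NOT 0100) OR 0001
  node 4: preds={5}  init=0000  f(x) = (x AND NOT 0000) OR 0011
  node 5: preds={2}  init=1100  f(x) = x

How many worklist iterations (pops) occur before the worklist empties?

Iteration log — 11 steps:
  step 1. node 0  ⊔preds=1100  new=1111  old=0000  +wl: 
  step 2. node 1  ⊔preds=0000  new=0100  old=0000  +wl: 
  step 3. node 2  ⊔preds=0100  new=1101  old=0000  +wl: 1
  step 4. node 3  ⊔preds=1101  new=1001  old=0000  +wl: 0
  step 5. node 4  ⊔preds=1100  new=1111  old=0000  +wl: 
  step 6. node 5  ⊔preds=1101  new=1101  old=1100  +wl: 3,4
  step 7. node 1  ⊔preds=1101  new=1100  old=0100  +wl: 2
  step 8. node 0  ⊔preds=1101  new=1111  stable
  step 9. node 3  ⊔preds=1101  new=1001  stable
  step 10. node 4  ⊔preds=1101  new=1111  stable
  step 11. node 2  ⊔preds=1100  new=1101  stable

Least fixpoint reached:
  node 0: 1111
  node 1: 1100
  node 2: 1101
  node 3: 1001
  node 4: 1111
  node 5: 1101

11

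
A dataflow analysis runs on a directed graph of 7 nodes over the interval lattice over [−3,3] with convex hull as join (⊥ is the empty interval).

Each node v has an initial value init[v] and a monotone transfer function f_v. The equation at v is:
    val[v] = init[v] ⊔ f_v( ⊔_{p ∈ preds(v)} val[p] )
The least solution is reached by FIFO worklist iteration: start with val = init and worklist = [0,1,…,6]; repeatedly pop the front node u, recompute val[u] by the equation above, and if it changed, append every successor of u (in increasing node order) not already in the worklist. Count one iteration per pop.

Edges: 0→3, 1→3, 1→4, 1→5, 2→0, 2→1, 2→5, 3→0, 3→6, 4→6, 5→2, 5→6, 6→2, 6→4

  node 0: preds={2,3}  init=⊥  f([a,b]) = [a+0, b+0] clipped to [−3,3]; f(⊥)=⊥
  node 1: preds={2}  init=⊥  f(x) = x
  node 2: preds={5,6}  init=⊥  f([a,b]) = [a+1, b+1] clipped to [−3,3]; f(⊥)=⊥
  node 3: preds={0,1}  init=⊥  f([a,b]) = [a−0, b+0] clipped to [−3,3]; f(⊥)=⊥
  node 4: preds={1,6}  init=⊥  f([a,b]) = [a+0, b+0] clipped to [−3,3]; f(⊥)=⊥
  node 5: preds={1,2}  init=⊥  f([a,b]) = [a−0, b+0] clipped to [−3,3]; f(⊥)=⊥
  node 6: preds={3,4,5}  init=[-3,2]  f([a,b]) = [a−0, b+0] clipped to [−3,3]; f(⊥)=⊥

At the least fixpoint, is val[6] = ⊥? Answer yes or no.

no

Trace (15 dequeues):
  [1] u=0 | in ⊥ | out ⊥ | ==
  [2] u=1 | in ⊥ | out ⊥ | ==
  [3] u=2 | in [-3,2] | out [-2,3] | prev ⊥ | push {0,1}
  [4] u=3 | in ⊥ | out ⊥ | ==
  [5] u=4 | in [-3,2] | out [-3,2] | prev ⊥ | push {}
  [6] u=5 | in [-2,3] | out [-2,3] | prev ⊥ | push {2}
  [7] u=6 | in [-3,3] | out [-3,3] | prev [-3,2] | push {4}
  [8] u=0 | in [-2,3] | out [-2,3] | prev ⊥ | push {3}
  [9] u=1 | in [-2,3] | out [-2,3] | prev ⊥ | push {5}
  [10] u=2 | in [-3,3] | out [-2,3] | ==
  [11] u=4 | in [-3,3] | out [-3,3] | prev [-3,2] | push {6}
  [12] u=3 | in [-2,3] | out [-2,3] | prev ⊥ | push {0}
  [13] u=5 | in [-2,3] | out [-2,3] | ==
  [14] u=6 | in [-3,3] | out [-3,3] | ==
  [15] u=0 | in [-2,3] | out [-2,3] | ==

Converged values:
  [0] [-2,3]
  [1] [-2,3]
  [2] [-2,3]
  [3] [-2,3]
  [4] [-3,3]
  [5] [-2,3]
  [6] [-3,3]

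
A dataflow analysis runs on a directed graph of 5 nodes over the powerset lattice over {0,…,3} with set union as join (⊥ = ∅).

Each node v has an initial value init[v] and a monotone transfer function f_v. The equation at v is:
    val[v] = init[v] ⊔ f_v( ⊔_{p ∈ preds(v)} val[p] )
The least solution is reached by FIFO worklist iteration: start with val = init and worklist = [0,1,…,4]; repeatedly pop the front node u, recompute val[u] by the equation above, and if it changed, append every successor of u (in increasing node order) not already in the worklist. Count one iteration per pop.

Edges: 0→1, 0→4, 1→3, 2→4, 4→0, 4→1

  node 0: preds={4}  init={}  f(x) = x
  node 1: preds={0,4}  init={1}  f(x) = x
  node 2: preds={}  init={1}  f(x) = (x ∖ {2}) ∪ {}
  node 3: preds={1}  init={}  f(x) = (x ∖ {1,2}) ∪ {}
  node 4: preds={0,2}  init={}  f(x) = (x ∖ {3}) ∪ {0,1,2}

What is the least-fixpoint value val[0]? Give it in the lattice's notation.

Iteration log — 9 steps:
  step 1. node 0  ⊔preds={}  new={}  stable
  step 2. node 1  ⊔preds={}  new={1}  stable
  step 3. node 2  ⊔preds={}  new={1}  stable
  step 4. node 3  ⊔preds={1}  new={}  stable
  step 5. node 4  ⊔preds={1}  new={0,1,2}  old={}  +wl: 0,1
  step 6. node 0  ⊔preds={0,1,2}  new={0,1,2}  old={}  +wl: 4
  step 7. node 1  ⊔preds={0,1,2}  new={0,1,2}  old={1}  +wl: 3
  step 8. node 4  ⊔preds={0,1,2}  new={0,1,2}  stable
  step 9. node 3  ⊔preds={0,1,2}  new={0}  old={}  +wl: 

Least fixpoint reached:
  node 0: {0,1,2}
  node 1: {0,1,2}
  node 2: {1}
  node 3: {0}
  node 4: {0,1,2}

{0,1,2}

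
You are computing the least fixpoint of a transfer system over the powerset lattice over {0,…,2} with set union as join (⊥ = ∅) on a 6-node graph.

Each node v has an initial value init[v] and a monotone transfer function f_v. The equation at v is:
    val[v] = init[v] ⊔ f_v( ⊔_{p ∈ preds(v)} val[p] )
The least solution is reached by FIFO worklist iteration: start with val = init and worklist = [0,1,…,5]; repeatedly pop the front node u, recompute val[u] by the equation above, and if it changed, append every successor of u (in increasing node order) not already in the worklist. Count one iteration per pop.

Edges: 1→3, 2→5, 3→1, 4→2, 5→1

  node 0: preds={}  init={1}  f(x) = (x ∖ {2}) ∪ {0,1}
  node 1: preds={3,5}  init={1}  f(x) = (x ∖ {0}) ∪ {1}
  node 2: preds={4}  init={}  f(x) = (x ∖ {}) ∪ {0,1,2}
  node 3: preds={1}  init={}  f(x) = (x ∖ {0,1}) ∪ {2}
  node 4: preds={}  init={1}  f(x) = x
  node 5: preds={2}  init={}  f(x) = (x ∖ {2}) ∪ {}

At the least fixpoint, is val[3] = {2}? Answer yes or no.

Worklist (8 pops):
  #1 pop 0: in={} → {0,1} (was {1}); enqueue []
  #2 pop 1: in={} → {1} (no change)
  #3 pop 2: in={1} → {0,1,2} (was {}); enqueue []
  #4 pop 3: in={1} → {2} (was {}); enqueue [1]
  #5 pop 4: in={} → {1} (no change)
  #6 pop 5: in={0,1,2} → {0,1} (was {}); enqueue []
  #7 pop 1: in={0,1,2} → {1,2} (was {1}); enqueue [3]
  #8 pop 3: in={1,2} → {2} (no change)

Fixpoint:
  val[0] = {0,1}
  val[1] = {1,2}
  val[2] = {0,1,2}
  val[3] = {2}
  val[4] = {1}
  val[5] = {0,1}

yes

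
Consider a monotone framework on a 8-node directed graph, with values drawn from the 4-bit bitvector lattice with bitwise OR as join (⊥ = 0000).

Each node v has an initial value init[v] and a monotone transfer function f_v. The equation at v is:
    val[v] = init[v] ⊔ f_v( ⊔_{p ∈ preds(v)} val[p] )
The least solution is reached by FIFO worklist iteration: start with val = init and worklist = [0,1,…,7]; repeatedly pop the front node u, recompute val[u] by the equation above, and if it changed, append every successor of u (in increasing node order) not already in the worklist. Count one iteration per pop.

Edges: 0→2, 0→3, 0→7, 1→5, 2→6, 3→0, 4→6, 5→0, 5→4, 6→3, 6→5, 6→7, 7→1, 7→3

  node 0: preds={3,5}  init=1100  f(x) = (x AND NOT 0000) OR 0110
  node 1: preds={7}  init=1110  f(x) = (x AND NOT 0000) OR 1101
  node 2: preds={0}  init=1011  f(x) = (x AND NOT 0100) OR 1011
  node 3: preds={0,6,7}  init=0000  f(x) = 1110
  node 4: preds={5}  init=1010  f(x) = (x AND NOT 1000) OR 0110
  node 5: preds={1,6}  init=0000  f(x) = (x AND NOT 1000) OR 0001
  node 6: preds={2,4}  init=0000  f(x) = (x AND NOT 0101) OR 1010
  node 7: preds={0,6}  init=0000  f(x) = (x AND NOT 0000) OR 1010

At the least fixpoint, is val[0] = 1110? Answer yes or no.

Trace (18 dequeues):
  [1] u=0 | in 0000 | out 1110 | prev 1100 | push {}
  [2] u=1 | in 0000 | out 1111 | prev 1110 | push {}
  [3] u=2 | in 1110 | out 1011 | ==
  [4] u=3 | in 1110 | out 1110 | prev 0000 | push {0}
  [5] u=4 | in 0000 | out 1110 | prev 1010 | push {}
  [6] u=5 | in 1111 | out 0111 | prev 0000 | push {4}
  [7] u=6 | in 1111 | out 1010 | prev 0000 | push {3,5}
  [8] u=7 | in 1110 | out 1110 | prev 0000 | push {1}
  [9] u=0 | in 1111 | out 1111 | prev 1110 | push {2,7}
  [10] u=4 | in 0111 | out 1111 | prev 1110 | push {6}
  [11] u=3 | in 1111 | out 1110 | ==
  [12] u=5 | in 1111 | out 0111 | ==
  [13] u=1 | in 1110 | out 1111 | ==
  [14] u=2 | in 1111 | out 1011 | ==
  [15] u=7 | in 1111 | out 1111 | prev 1110 | push {1,3}
  [16] u=6 | in 1111 | out 1010 | ==
  [17] u=1 | in 1111 | out 1111 | ==
  [18] u=3 | in 1111 | out 1110 | ==

Converged values:
  [0] 1111
  [1] 1111
  [2] 1011
  [3] 1110
  [4] 1111
  [5] 0111
  [6] 1010
  [7] 1111

no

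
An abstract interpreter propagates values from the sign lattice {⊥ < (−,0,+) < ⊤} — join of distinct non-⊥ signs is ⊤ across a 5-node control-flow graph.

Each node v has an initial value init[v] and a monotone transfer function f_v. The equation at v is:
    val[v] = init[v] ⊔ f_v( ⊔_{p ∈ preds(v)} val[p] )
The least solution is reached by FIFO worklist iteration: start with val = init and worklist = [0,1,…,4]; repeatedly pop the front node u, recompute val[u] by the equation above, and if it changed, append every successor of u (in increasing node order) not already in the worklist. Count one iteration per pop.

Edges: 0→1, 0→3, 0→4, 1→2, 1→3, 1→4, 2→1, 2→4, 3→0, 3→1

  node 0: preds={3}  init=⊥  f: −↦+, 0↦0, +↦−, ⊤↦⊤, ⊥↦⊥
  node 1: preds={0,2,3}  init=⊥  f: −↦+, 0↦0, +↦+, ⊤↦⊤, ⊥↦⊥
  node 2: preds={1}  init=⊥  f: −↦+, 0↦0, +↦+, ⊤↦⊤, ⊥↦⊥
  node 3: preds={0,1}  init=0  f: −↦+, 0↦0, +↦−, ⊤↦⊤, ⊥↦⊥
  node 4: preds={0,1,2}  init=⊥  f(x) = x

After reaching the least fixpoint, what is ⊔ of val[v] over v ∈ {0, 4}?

0

Trace (6 dequeues):
  [1] u=0 | in 0 | out 0 | prev ⊥ | push {}
  [2] u=1 | in 0 | out 0 | prev ⊥ | push {}
  [3] u=2 | in 0 | out 0 | prev ⊥ | push {1}
  [4] u=3 | in 0 | out 0 | ==
  [5] u=4 | in 0 | out 0 | prev ⊥ | push {}
  [6] u=1 | in 0 | out 0 | ==

Converged values:
  [0] 0
  [1] 0
  [2] 0
  [3] 0
  [4] 0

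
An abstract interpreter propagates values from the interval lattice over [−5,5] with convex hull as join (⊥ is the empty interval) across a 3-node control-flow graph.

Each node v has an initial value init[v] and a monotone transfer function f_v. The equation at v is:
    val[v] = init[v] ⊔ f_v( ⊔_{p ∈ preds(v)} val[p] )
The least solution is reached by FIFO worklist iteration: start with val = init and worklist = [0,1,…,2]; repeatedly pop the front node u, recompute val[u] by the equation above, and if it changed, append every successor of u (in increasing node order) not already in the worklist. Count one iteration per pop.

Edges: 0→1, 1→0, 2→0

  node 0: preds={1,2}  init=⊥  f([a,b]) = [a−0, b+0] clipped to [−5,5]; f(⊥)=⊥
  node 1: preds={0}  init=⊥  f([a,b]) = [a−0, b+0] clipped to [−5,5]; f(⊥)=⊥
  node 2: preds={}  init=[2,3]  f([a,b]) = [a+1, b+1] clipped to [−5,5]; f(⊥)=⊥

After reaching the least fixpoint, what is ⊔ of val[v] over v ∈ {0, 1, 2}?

[2,3]

Trace (4 dequeues):
  [1] u=0 | in [2,3] | out [2,3] | prev ⊥ | push {}
  [2] u=1 | in [2,3] | out [2,3] | prev ⊥ | push {0}
  [3] u=2 | in ⊥ | out [2,3] | ==
  [4] u=0 | in [2,3] | out [2,3] | ==

Converged values:
  [0] [2,3]
  [1] [2,3]
  [2] [2,3]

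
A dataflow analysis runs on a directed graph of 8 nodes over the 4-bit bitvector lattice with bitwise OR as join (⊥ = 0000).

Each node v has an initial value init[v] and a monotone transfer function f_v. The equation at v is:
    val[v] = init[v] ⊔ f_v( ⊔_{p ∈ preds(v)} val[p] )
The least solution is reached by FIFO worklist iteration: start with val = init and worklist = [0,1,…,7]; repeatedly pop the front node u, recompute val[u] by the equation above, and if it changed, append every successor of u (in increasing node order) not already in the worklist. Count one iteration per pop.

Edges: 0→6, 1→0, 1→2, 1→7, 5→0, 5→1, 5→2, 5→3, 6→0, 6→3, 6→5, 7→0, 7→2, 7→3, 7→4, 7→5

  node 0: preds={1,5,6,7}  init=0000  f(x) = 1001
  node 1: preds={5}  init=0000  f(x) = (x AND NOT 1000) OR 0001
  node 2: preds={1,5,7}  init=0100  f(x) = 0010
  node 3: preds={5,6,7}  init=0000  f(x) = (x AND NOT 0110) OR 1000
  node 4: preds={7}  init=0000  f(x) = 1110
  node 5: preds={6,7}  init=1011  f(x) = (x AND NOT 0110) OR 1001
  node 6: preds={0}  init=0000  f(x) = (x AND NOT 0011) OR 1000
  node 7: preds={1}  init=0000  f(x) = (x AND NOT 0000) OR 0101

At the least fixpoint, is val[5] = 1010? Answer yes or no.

no

Worklist (13 pops):
  #1 pop 0: in=1011 → 1001 (was 0000); enqueue []
  #2 pop 1: in=1011 → 0011 (was 0000); enqueue [0]
  #3 pop 2: in=1011 → 0110 (was 0100); enqueue []
  #4 pop 3: in=1011 → 1001 (was 0000); enqueue []
  #5 pop 4: in=0000 → 1110 (was 0000); enqueue []
  #6 pop 5: in=0000 → 1011 (no change)
  #7 pop 6: in=1001 → 1000 (was 0000); enqueue [3,5]
  #8 pop 7: in=0011 → 0111 (was 0000); enqueue [2,4]
  #9 pop 0: in=1111 → 1001 (no change)
  #10 pop 3: in=1111 → 1001 (no change)
  #11 pop 5: in=1111 → 1011 (no change)
  #12 pop 2: in=1111 → 0110 (no change)
  #13 pop 4: in=0111 → 1110 (no change)

Fixpoint:
  val[0] = 1001
  val[1] = 0011
  val[2] = 0110
  val[3] = 1001
  val[4] = 1110
  val[5] = 1011
  val[6] = 1000
  val[7] = 0111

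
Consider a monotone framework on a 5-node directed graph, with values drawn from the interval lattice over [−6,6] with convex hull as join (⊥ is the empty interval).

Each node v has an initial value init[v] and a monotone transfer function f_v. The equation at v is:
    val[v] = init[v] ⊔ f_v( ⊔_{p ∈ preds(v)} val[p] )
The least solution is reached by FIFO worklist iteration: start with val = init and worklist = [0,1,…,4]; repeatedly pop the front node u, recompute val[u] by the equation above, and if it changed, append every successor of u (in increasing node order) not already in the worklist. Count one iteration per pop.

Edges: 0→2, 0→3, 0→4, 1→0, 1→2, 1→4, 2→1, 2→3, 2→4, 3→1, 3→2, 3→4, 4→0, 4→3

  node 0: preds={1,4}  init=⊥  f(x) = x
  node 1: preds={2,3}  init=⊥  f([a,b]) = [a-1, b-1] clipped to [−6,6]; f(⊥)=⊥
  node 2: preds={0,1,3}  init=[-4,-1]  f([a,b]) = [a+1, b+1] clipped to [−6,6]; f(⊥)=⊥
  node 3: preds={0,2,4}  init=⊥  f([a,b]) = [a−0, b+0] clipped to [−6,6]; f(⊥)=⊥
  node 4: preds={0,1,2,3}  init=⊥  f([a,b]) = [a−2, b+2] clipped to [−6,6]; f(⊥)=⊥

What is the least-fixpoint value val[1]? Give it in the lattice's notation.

Worklist (26 pops):
  #1 pop 0: in=⊥ → ⊥ (no change)
  #2 pop 1: in=[-4,-1] → [-5,-2] (was ⊥); enqueue [0]
  #3 pop 2: in=[-5,-2] → [-4,-1] (no change)
  #4 pop 3: in=[-4,-1] → [-4,-1] (was ⊥); enqueue [1,2]
  #5 pop 4: in=[-5,-1] → [-6,1] (was ⊥); enqueue [3]
  #6 pop 0: in=[-6,1] → [-6,1] (was ⊥); enqueue [4]
  #7 pop 1: in=[-4,-1] → [-5,-2] (no change)
  #8 pop 2: in=[-6,1] → [-5,2] (was [-4,-1]); enqueue [1]
  #9 pop 3: in=[-6,2] → [-6,2] (was [-4,-1]); enqueue [2]
  #10 pop 4: in=[-6,2] → [-6,4] (was [-6,1]); enqueue [0,3]
  #11 pop 1: in=[-6,2] → [-6,1] (was [-5,-2]); enqueue [4]
  #12 pop 2: in=[-6,2] → [-5,3] (was [-5,2]); enqueue [1]
  #13 pop 0: in=[-6,4] → [-6,4] (was [-6,1]); enqueue [2]
  #14 pop 3: in=[-6,4] → [-6,4] (was [-6,2]); enqueue []
  #15 pop 4: in=[-6,4] → [-6,6] (was [-6,4]); enqueue [0,3]
  #16 pop 1: in=[-6,4] → [-6,3] (was [-6,1]); enqueue [4]
  #17 pop 2: in=[-6,4] → [-5,5] (was [-5,3]); enqueue [1]
  #18 pop 0: in=[-6,6] → [-6,6] (was [-6,4]); enqueue [2]
  #19 pop 3: in=[-6,6] → [-6,6] (was [-6,4]); enqueue []
  #20 pop 4: in=[-6,6] → [-6,6] (no change)
  #21 pop 1: in=[-6,6] → [-6,5] (was [-6,3]); enqueue [0,4]
  #22 pop 2: in=[-6,6] → [-5,6] (was [-5,5]); enqueue [1,3]
  #23 pop 0: in=[-6,6] → [-6,6] (no change)
  #24 pop 4: in=[-6,6] → [-6,6] (no change)
  #25 pop 1: in=[-6,6] → [-6,5] (no change)
  #26 pop 3: in=[-6,6] → [-6,6] (no change)

Fixpoint:
  val[0] = [-6,6]
  val[1] = [-6,5]
  val[2] = [-5,6]
  val[3] = [-6,6]
  val[4] = [-6,6]

[-6,5]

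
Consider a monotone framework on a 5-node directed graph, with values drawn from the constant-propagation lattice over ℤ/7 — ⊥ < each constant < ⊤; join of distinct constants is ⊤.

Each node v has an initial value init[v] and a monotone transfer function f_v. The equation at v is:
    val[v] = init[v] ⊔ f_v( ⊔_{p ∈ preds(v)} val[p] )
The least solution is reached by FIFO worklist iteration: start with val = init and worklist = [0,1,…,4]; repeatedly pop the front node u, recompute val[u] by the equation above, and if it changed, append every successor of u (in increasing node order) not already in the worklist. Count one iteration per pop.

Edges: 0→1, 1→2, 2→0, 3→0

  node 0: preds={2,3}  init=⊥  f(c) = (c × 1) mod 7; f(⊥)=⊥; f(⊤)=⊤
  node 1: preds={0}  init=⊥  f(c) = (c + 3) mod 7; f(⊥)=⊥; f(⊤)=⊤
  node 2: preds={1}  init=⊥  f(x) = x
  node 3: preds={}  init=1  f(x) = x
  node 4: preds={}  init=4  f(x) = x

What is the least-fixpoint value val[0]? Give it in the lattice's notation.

Worklist (9 pops):
  #1 pop 0: in=1 → 1 (was ⊥); enqueue []
  #2 pop 1: in=1 → 4 (was ⊥); enqueue []
  #3 pop 2: in=4 → 4 (was ⊥); enqueue [0]
  #4 pop 3: in=⊥ → 1 (no change)
  #5 pop 4: in=⊥ → 4 (no change)
  #6 pop 0: in=⊤ → ⊤ (was 1); enqueue [1]
  #7 pop 1: in=⊤ → ⊤ (was 4); enqueue [2]
  #8 pop 2: in=⊤ → ⊤ (was 4); enqueue [0]
  #9 pop 0: in=⊤ → ⊤ (no change)

Fixpoint:
  val[0] = ⊤
  val[1] = ⊤
  val[2] = ⊤
  val[3] = 1
  val[4] = 4

⊤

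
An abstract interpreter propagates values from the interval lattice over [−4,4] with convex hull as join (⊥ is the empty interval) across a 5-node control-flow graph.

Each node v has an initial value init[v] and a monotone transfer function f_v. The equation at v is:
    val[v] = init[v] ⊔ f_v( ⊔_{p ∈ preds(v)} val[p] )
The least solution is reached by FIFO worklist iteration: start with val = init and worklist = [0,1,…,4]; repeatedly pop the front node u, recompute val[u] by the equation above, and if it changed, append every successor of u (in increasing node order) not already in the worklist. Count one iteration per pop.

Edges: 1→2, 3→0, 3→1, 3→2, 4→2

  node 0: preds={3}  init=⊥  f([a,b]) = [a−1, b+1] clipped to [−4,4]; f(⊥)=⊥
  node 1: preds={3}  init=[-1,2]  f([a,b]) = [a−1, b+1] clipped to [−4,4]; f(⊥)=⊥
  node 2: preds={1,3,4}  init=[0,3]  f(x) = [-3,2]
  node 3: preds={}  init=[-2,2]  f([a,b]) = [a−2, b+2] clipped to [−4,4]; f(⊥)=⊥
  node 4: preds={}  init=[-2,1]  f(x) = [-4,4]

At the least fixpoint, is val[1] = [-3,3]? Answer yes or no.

Trace (6 dequeues):
  [1] u=0 | in [-2,2] | out [-3,3] | prev ⊥ | push {}
  [2] u=1 | in [-2,2] | out [-3,3] | prev [-1,2] | push {}
  [3] u=2 | in [-3,3] | out [-3,3] | prev [0,3] | push {}
  [4] u=3 | in ⊥ | out [-2,2] | ==
  [5] u=4 | in ⊥ | out [-4,4] | prev [-2,1] | push {2}
  [6] u=2 | in [-4,4] | out [-3,3] | ==

Converged values:
  [0] [-3,3]
  [1] [-3,3]
  [2] [-3,3]
  [3] [-2,2]
  [4] [-4,4]

yes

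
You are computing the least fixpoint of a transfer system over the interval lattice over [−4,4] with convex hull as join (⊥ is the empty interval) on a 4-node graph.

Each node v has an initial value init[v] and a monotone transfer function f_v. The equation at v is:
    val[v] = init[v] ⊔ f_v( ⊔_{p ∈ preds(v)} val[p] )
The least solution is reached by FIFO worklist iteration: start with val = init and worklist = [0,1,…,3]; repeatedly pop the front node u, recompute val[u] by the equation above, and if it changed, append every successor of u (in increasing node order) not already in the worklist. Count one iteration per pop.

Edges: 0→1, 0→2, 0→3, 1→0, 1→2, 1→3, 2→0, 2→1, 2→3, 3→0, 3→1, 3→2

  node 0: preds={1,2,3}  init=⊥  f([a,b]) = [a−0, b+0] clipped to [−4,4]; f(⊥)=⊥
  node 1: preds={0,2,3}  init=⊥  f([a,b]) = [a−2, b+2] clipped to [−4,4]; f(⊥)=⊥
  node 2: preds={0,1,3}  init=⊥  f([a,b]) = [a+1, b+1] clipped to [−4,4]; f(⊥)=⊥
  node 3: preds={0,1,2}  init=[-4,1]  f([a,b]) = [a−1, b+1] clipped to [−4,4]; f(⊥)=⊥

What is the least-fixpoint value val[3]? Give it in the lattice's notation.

Worklist (9 pops):
  #1 pop 0: in=[-4,1] → [-4,1] (was ⊥); enqueue []
  #2 pop 1: in=[-4,1] → [-4,3] (was ⊥); enqueue [0]
  #3 pop 2: in=[-4,3] → [-3,4] (was ⊥); enqueue [1]
  #4 pop 3: in=[-4,4] → [-4,4] (was [-4,1]); enqueue [2]
  #5 pop 0: in=[-4,4] → [-4,4] (was [-4,1]); enqueue [3]
  #6 pop 1: in=[-4,4] → [-4,4] (was [-4,3]); enqueue [0]
  #7 pop 2: in=[-4,4] → [-3,4] (no change)
  #8 pop 3: in=[-4,4] → [-4,4] (no change)
  #9 pop 0: in=[-4,4] → [-4,4] (no change)

Fixpoint:
  val[0] = [-4,4]
  val[1] = [-4,4]
  val[2] = [-3,4]
  val[3] = [-4,4]

[-4,4]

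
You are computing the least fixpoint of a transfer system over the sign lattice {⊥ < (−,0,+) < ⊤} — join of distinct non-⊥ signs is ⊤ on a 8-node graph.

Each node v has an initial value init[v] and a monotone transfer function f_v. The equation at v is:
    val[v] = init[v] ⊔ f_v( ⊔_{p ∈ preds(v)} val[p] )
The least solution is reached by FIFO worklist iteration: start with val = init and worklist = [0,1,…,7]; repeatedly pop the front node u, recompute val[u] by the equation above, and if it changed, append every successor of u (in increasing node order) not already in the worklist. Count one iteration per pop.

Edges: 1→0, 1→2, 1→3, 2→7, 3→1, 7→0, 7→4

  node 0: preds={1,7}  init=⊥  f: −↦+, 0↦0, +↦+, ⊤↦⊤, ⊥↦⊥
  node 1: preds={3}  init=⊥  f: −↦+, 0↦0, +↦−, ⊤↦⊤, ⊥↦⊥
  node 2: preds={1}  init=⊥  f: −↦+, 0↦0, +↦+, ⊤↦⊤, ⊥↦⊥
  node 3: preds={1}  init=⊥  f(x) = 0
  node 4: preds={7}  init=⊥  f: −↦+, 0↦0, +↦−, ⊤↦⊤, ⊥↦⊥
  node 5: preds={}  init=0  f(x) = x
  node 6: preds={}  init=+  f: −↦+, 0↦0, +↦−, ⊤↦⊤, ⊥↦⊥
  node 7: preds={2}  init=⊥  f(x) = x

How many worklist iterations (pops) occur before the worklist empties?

Worklist (15 pops):
  #1 pop 0: in=⊥ → ⊥ (no change)
  #2 pop 1: in=⊥ → ⊥ (no change)
  #3 pop 2: in=⊥ → ⊥ (no change)
  #4 pop 3: in=⊥ → 0 (was ⊥); enqueue [1]
  #5 pop 4: in=⊥ → ⊥ (no change)
  #6 pop 5: in=⊥ → 0 (no change)
  #7 pop 6: in=⊥ → + (no change)
  #8 pop 7: in=⊥ → ⊥ (no change)
  #9 pop 1: in=0 → 0 (was ⊥); enqueue [0,2,3]
  #10 pop 0: in=0 → 0 (was ⊥); enqueue []
  #11 pop 2: in=0 → 0 (was ⊥); enqueue [7]
  #12 pop 3: in=0 → 0 (no change)
  #13 pop 7: in=0 → 0 (was ⊥); enqueue [0,4]
  #14 pop 0: in=0 → 0 (no change)
  #15 pop 4: in=0 → 0 (was ⊥); enqueue []

Fixpoint:
  val[0] = 0
  val[1] = 0
  val[2] = 0
  val[3] = 0
  val[4] = 0
  val[5] = 0
  val[6] = +
  val[7] = 0

15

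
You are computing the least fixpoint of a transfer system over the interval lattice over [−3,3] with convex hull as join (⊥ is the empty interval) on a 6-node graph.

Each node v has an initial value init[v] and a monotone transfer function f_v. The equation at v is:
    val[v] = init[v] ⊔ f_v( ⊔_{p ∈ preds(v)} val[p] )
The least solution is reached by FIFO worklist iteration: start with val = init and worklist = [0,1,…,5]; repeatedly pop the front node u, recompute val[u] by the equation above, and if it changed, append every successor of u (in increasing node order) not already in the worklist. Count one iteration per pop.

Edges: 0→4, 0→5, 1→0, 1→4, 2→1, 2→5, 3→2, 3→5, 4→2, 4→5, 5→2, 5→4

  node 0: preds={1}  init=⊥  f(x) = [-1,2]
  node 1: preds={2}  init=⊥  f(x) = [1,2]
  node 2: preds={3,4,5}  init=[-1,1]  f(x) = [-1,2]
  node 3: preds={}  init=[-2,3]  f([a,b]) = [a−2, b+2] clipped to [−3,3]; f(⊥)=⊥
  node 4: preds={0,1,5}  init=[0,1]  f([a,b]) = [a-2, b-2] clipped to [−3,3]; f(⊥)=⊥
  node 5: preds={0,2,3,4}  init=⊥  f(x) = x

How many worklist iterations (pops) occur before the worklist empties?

10

Iteration log — 10 steps:
  step 1. node 0  ⊔preds=⊥  new=[-1,2]  old=⊥  +wl: 
  step 2. node 1  ⊔preds=[-1,1]  new=[1,2]  old=⊥  +wl: 0
  step 3. node 2  ⊔preds=[-2,3]  new=[-1,2]  old=[-1,1]  +wl: 1
  step 4. node 3  ⊔preds=⊥  new=[-2,3]  stable
  step 5. node 4  ⊔preds=[-1,2]  new=[-3,1]  old=[0,1]  +wl: 2
  step 6. node 5  ⊔preds=[-3,3]  new=[-3,3]  old=⊥  +wl: 4
  step 7. node 0  ⊔preds=[1,2]  new=[-1,2]  stable
  step 8. node 1  ⊔preds=[-1,2]  new=[1,2]  stable
  step 9. node 2  ⊔preds=[-3,3]  new=[-1,2]  stable
  step 10. node 4  ⊔preds=[-3,3]  new=[-3,1]  stable

Least fixpoint reached:
  node 0: [-1,2]
  node 1: [1,2]
  node 2: [-1,2]
  node 3: [-2,3]
  node 4: [-3,1]
  node 5: [-3,3]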